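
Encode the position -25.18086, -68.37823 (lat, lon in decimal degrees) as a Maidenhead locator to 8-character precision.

FG54tt46

Offset from 180°W / 90°S: lon 111.62177°, lat 64.81914°.
Field (20°×10°, letters A–R): lon ⌊111.62177/20⌋ = 5 → F; lat ⌊64.81914/10⌋ = 6 → G.
Square (2°×1°, digits 0–9): lon ⌊11.62177/2⌋ = 5; lat ⌊4.81914/1⌋ = 4.
Subsquare (5′×2.5′, letters a–x): lon ⌊1.62177/0.0833333⌋ = 19 → t; lat ⌊0.81914/0.0416667⌋ = 19 → t.
Extended square (30″×15″, digits 0–9): lon ⌊0.03844/0.00833333⌋ = 4; lat ⌊0.02747/0.00416667⌋ = 6.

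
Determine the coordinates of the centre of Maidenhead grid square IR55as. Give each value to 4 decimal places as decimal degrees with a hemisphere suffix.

Field I=8, R=17: +8·20° lon, +17·10° lat → SW at lon -20°, lat 80°.
Square 5, 5: +5·2° lon, +5·1° lat → SW at lon -10°, lat 85°.
Subsquare a=0, s=18: +0·0.0833333° lon, +18·0.0416667° lat → SW at lon -10°, lat 85.75°.
Cell spans 0.0833333° lon × 0.0416667° lat. Centre is SW corner plus half of each.
latitude 85.7708° N, longitude 9.9583° W.

85.7708° N, 9.9583° W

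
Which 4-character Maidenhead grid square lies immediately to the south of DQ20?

Latitude square 0; −1 → -1, wraps to 9, carry into field.
Latitude field Q = 16; −1 → 15 = P.
The longitude characters are unchanged.

DP29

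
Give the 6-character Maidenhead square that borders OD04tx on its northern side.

Latitude subsquare x = 23; +1 → 24, wraps to 0 = a, carry into square.
Latitude square 4; +1 → 5.
The longitude characters are unchanged.

OD05ta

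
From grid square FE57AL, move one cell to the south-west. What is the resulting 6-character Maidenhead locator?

FE47xk

Longitude subsquare a = 0; −1 → -1, wraps to 23 = x, carry into square.
Longitude square 5; −1 → 4.
Latitude subsquare l = 11; −1 → 10 = k.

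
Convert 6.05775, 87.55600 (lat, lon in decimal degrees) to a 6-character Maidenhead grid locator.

Offset from 180°W / 90°S: lon 267.5560°, lat 96.0577°.
Field: lon ⌊267.5560/20⌋ = 13 → N; lat ⌊96.0577/10⌋ = 9 → J.
Square: lon ⌊7.5560/2⌋ = 3; lat ⌊6.0577/1⌋ = 6.
Subsquare: lon ⌊1.5560/0.0833333⌋ = 18 → s; lat ⌊0.0577/0.0416667⌋ = 1 → b.

NJ36sb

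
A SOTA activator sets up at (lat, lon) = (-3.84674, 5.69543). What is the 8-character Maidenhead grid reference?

JI26ud36

Offset from 180°W / 90°S: lon 185.69543°, lat 86.15326°.
Field (20°×10°, letters A–R): 185.69543/20 → 9 → J, 86.15326/10 → 8 → I; chars JI.
Square (2°×1°, digits 0–9): 5.69543/2 → 2, 6.15326/1 → 6; chars 26.
Subsquare (5′×2.5′, letters a–x): 1.69543/0.0833333 → 20 → u, 0.15326/0.0416667 → 3 → d; chars ud.
Extended square (30″×15″, digits 0–9): 0.02876/0.00833333 → 3, 0.02826/0.00416667 → 6; chars 36.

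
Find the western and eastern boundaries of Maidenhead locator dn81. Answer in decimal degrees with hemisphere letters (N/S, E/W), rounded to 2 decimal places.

104.00° W, 102.00° W

Field D=3, N=13: +3·20° lon, +13·10° lat → SW at lon -120°, lat 40°.
Square 8, 1: +8·2° lon, +1·1° lat → SW at lon -104°, lat 41°.
Cell spans 2° lon × 1° lat.
west 104.00° W, east 102.00° W.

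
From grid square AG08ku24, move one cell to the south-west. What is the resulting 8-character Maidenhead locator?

Longitude extended square 2; −1 → 1.
Latitude extended square 4; −1 → 3.

AG08ku13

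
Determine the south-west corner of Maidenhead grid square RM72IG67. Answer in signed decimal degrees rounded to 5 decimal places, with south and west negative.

32.27917, 174.71667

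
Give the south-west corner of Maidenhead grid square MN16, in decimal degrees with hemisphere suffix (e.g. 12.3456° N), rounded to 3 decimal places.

46.000° N, 62.000° E

Field M=12, N=13: +12·20° lon, +13·10° lat → SW at lon 60°, lat 40°.
Square 1, 6: +1·2° lon, +6·1° lat → SW at lon 62°, lat 46°.
latitude 46.000° N, longitude 62.000° E.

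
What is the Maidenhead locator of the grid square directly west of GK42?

GK32

Longitude square 4; −1 → 3.
The latitude characters are unchanged.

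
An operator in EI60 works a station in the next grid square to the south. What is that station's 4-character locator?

EH69

Latitude square 0; −1 → -1, wraps to 9, carry into field.
Latitude field I = 8; −1 → 7 = H.
The longitude characters are unchanged.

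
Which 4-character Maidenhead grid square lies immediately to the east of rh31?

RH41

Longitude square 3; +1 → 4.
The latitude characters are unchanged.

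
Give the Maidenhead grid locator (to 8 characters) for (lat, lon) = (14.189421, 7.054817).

JK34me65

Offset from 180°W / 90°S: lon 187.05482°, lat 104.18942°.
Field: lon ⌊187.05482/20⌋ = 9 → J; lat ⌊104.18942/10⌋ = 10 → K.
Square: lon ⌊7.05482/2⌋ = 3; lat ⌊4.18942/1⌋ = 4.
Subsquare: lon ⌊1.05482/0.0833333⌋ = 12 → m; lat ⌊0.18942/0.0416667⌋ = 4 → e.
Extended square: lon ⌊0.05482/0.00833333⌋ = 6; lat ⌊0.02275/0.00416667⌋ = 5.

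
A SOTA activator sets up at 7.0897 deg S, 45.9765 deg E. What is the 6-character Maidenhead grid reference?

Add 180° to longitude and 90° to latitude: 225.9765, 82.9103.
Field (20°×10°, letters A–R): lon ⌊225.9765/20⌋ = 11 → L; lat ⌊82.9103/10⌋ = 8 → I.
Square (2°×1°, digits 0–9): lon ⌊5.9765/2⌋ = 2; lat ⌊2.9103/1⌋ = 2.
Subsquare (5′×2.5′, letters a–x): lon ⌊1.9765/0.0833333⌋ = 23 → x; lat ⌊0.9103/0.0416667⌋ = 21 → v.

LI22xv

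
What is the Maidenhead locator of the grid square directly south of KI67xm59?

KI67xm58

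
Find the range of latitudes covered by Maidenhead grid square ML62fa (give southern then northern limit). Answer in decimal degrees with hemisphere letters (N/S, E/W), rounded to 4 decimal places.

Field M=12, L=11: +12·20° lon, +11·10° lat → SW at lon 60°, lat 20°.
Square 6, 2: +6·2° lon, +2·1° lat → SW at lon 72°, lat 22°.
Subsquare f=5, a=0: +5·0.0833333° lon, +0·0.0416667° lat → SW at lon 72.4167°, lat 22°.
Cell spans 0.0833333° lon × 0.0416667° lat.
south 22.0000° N, north 22.0417° N.

22.0000° N, 22.0417° N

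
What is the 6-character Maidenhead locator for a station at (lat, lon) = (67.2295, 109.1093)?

Shift to the Maidenhead origin (180°W, 90°S): lon 289.1093, lat 157.2295.
Field: 289.1093/20 → 14 → O, 157.2295/10 → 15 → P; chars OP.
Square: 9.1093/2 → 4, 7.2295/1 → 7; chars 47.
Subsquare: 1.1093/0.0833333 → 13 → n, 0.2295/0.0416667 → 5 → f; chars nf.

OP47nf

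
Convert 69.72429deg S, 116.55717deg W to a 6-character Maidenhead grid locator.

DC10rg

Shift to the Maidenhead origin (180°W, 90°S): lon 63.4428, lat 20.2757.
Field: 63.4428/20 → 3 → D, 20.2757/10 → 2 → C; chars DC.
Square: 3.4428/2 → 1, 0.2757/1 → 0; chars 10.
Subsquare: 1.4428/0.0833333 → 17 → r, 0.2757/0.0416667 → 6 → g; chars rg.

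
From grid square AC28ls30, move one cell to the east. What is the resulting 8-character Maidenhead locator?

AC28ls40

Longitude extended square 3; +1 → 4.
The latitude characters are unchanged.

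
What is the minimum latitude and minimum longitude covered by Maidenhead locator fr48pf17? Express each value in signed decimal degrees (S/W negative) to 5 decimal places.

88.23750, -70.74167

Field F=5, R=17: +5·20° lon, +17·10° lat → SW at lon -80°, lat 80°.
Square 4, 8: +4·2° lon, +8·1° lat → SW at lon -72°, lat 88°.
Subsquare p=15, f=5: +15·0.0833333° lon, +5·0.0416667° lat → SW at lon -70.75°, lat 88.2083°.
Extended square 1, 7: +1·0.00833333° lon, +7·0.00416667° lat → SW at lon -70.7417°, lat 88.2375°.
latitude 88.23750, longitude -70.74167.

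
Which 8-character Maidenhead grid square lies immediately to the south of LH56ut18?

Latitude extended square 8; −1 → 7.
The longitude characters are unchanged.

LH56ut17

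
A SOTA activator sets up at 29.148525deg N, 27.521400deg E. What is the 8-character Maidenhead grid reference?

KL39sd25

Shift to the Maidenhead origin (180°W, 90°S): lon 207.52140, lat 119.14853.
Field: 207.52140/20 → 10 → K, 119.14853/10 → 11 → L; chars KL.
Square: 7.52140/2 → 3, 9.14853/1 → 9; chars 39.
Subsquare: 1.52140/0.0833333 → 18 → s, 0.14853/0.0416667 → 3 → d; chars sd.
Extended square: 0.02140/0.00833333 → 2, 0.02353/0.00416667 → 5; chars 25.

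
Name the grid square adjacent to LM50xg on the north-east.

LM60ah

Longitude subsquare x = 23; +1 → 24, wraps to 0 = a, carry into square.
Longitude square 5; +1 → 6.
Latitude subsquare g = 6; +1 → 7 = h.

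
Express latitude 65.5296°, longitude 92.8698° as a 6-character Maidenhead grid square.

Add 180° to longitude and 90° to latitude: 272.8698, 155.5296.
Field (20°×10°, letters A–R): 272.8698/20 → 13 → N, 155.5296/10 → 15 → P; chars NP.
Square (2°×1°, digits 0–9): 12.8698/2 → 6, 5.5296/1 → 5; chars 65.
Subsquare (5′×2.5′, letters a–x): 0.8698/0.0833333 → 10 → k, 0.5296/0.0416667 → 12 → m; chars km.

NP65km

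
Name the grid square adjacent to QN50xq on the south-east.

QN60ap

Longitude subsquare x = 23; +1 → 24, wraps to 0 = a, carry into square.
Longitude square 5; +1 → 6.
Latitude subsquare q = 16; −1 → 15 = p.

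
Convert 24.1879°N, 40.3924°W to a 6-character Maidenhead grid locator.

GL94te

Shift to the Maidenhead origin (180°W, 90°S): lon 139.6076, lat 114.1879.
Field (20°×10°, letters A–R): 139.6076/20 → 6 → G, 114.1879/10 → 11 → L; chars GL.
Square (2°×1°, digits 0–9): 19.6076/2 → 9, 4.1879/1 → 4; chars 94.
Subsquare (5′×2.5′, letters a–x): 1.6076/0.0833333 → 19 → t, 0.1879/0.0416667 → 4 → e; chars te.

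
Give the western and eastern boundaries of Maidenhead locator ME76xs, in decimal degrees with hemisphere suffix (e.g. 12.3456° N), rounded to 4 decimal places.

75.9167° E, 76.0000° E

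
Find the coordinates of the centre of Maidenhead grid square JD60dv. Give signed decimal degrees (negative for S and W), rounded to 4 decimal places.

-59.1042, 12.2917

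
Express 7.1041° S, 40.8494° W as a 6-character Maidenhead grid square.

Add 180° to longitude and 90° to latitude: 139.1506, 82.8959.
Field: lon ⌊139.1506/20⌋ = 6 → G; lat ⌊82.8959/10⌋ = 8 → I.
Square: lon ⌊19.1506/2⌋ = 9; lat ⌊2.8959/1⌋ = 2.
Subsquare: lon ⌊1.1506/0.0833333⌋ = 13 → n; lat ⌊0.8959/0.0416667⌋ = 21 → v.

GI92nv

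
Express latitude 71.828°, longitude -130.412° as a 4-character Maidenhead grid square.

CQ41

Offset from 180°W / 90°S: lon 49.59°, lat 161.83°.
Field: 49.59/20 → 2 → C, 161.83/10 → 16 → Q; chars CQ.
Square: 9.59/2 → 4, 1.83/1 → 1; chars 41.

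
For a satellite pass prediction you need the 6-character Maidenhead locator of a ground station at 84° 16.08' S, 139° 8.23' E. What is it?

Offset from 180°W / 90°S: lon 319.1372°, lat 5.7320°.
Field (20°×10°, letters A–R): lon ⌊319.1372/20⌋ = 15 → P; lat ⌊5.7320/10⌋ = 0 → A.
Square (2°×1°, digits 0–9): lon ⌊19.1372/2⌋ = 9; lat ⌊5.7320/1⌋ = 5.
Subsquare (5′×2.5′, letters a–x): lon ⌊1.1372/0.0833333⌋ = 13 → n; lat ⌊0.7320/0.0416667⌋ = 17 → r.

PA95nr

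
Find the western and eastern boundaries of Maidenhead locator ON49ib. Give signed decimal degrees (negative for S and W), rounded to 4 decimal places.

Field O=14, N=13: +14·20° lon, +13·10° lat → SW at lon 100°, lat 40°.
Square 4, 9: +4·2° lon, +9·1° lat → SW at lon 108°, lat 49°.
Subsquare i=8, b=1: +8·0.0833333° lon, +1·0.0416667° lat → SW at lon 108.667°, lat 49.0417°.
Cell spans 0.0833333° lon × 0.0416667° lat.
west 108.6667, east 108.7500.

108.6667, 108.7500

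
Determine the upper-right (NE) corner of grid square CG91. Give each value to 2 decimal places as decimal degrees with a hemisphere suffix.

28.00° S, 120.00° W

Field C=2, G=6: +2·20° lon, +6·10° lat → SW at lon -140°, lat -30°.
Square 9, 1: +9·2° lon, +1·1° lat → SW at lon -122°, lat -29°.
Cell spans 2° lon × 1° lat. NE corner is SW corner plus one full cell.
latitude 28.00° S, longitude 120.00° W.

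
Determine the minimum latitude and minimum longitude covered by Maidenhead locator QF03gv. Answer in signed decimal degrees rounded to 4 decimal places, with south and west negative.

-36.1250, 140.5000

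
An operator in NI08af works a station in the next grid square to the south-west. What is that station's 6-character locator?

MI98xe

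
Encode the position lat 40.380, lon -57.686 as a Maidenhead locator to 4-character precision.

GN10

Offset from 180°W / 90°S: lon 122.31°, lat 130.38°.
Field (20°×10°, letters A–R): lon ⌊122.31/20⌋ = 6 → G; lat ⌊130.38/10⌋ = 13 → N.
Square (2°×1°, digits 0–9): lon ⌊2.31/2⌋ = 1; lat ⌊0.38/1⌋ = 0.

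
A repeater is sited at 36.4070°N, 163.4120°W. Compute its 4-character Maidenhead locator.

Offset from 180°W / 90°S: lon 16.59°, lat 126.41°.
Field: 16.59/20 → 0 → A, 126.41/10 → 12 → M; chars AM.
Square: 16.59/2 → 8, 6.41/1 → 6; chars 86.

AM86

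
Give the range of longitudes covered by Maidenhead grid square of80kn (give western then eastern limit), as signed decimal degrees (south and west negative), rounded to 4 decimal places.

Field O=14, F=5: +14·20° lon, +5·10° lat → SW at lon 100°, lat -40°.
Square 8, 0: +8·2° lon, +0·1° lat → SW at lon 116°, lat -40°.
Subsquare k=10, n=13: +10·0.0833333° lon, +13·0.0416667° lat → SW at lon 116.833°, lat -39.4583°.
Cell spans 0.0833333° lon × 0.0416667° lat.
west 116.8333, east 116.9167.

116.8333, 116.9167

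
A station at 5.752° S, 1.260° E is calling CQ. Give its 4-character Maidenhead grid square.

JI04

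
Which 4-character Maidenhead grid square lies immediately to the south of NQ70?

NP79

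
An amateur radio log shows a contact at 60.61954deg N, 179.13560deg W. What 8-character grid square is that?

AP00ko38

Offset from 180°W / 90°S: lon 0.86440°, lat 150.61954°.
Field: lon ⌊0.86440/20⌋ = 0 → A; lat ⌊150.61954/10⌋ = 15 → P.
Square: lon ⌊0.86440/2⌋ = 0; lat ⌊0.61954/1⌋ = 0.
Subsquare: lon ⌊0.86440/0.0833333⌋ = 10 → k; lat ⌊0.61954/0.0416667⌋ = 14 → o.
Extended square: lon ⌊0.03107/0.00833333⌋ = 3; lat ⌊0.03621/0.00416667⌋ = 8.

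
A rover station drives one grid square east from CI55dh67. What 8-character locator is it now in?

CI55dh77

Longitude extended square 6; +1 → 7.
The latitude characters are unchanged.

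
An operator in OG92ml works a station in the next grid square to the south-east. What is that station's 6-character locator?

OG92nk

Longitude subsquare m = 12; +1 → 13 = n.
Latitude subsquare l = 11; −1 → 10 = k.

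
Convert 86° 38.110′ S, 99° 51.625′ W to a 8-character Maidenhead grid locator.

Add 180° to longitude and 90° to latitude: 80.13958, 3.36483.
Field: lon ⌊80.13958/20⌋ = 4 → E; lat ⌊3.36483/10⌋ = 0 → A.
Square: lon ⌊0.13958/2⌋ = 0; lat ⌊3.36483/1⌋ = 3.
Subsquare: lon ⌊0.13958/0.0833333⌋ = 1 → b; lat ⌊0.36483/0.0416667⌋ = 8 → i.
Extended square: lon ⌊0.05625/0.00833333⌋ = 6; lat ⌊0.03150/0.00416667⌋ = 7.

EA03bi67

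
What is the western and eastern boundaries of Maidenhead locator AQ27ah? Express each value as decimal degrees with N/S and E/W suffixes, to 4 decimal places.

Field A=0, Q=16: +0·20° lon, +16·10° lat → SW at lon -180°, lat 70°.
Square 2, 7: +2·2° lon, +7·1° lat → SW at lon -176°, lat 77°.
Subsquare a=0, h=7: +0·0.0833333° lon, +7·0.0416667° lat → SW at lon -176°, lat 77.2917°.
Cell spans 0.0833333° lon × 0.0416667° lat.
west 176.0000° W, east 175.9167° W.

176.0000° W, 175.9167° W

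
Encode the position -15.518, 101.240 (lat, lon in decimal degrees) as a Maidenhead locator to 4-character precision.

OH04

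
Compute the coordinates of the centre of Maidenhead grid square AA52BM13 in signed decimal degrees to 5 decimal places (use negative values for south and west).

Field A=0, A=0: +0·20° lon, +0·10° lat → SW at lon -180°, lat -90°.
Square 5, 2: +5·2° lon, +2·1° lat → SW at lon -170°, lat -88°.
Subsquare b=1, m=12: +1·0.0833333° lon, +12·0.0416667° lat → SW at lon -169.917°, lat -87.5°.
Extended square 1, 3: +1·0.00833333° lon, +3·0.00416667° lat → SW at lon -169.908°, lat -87.4875°.
Cell spans 0.00833333° lon × 0.00416667° lat. Centre is SW corner plus half of each.
latitude -87.48542, longitude -169.90417.

-87.48542, -169.90417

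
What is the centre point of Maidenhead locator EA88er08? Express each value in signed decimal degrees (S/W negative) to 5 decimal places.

-81.25625, -83.66250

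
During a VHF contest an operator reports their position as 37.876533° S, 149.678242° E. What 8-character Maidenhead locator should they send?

Offset from 180°W / 90°S: lon 329.67824°, lat 52.12347°.
Field (20°×10°, letters A–R): lon ⌊329.67824/20⌋ = 16 → Q; lat ⌊52.12347/10⌋ = 5 → F.
Square (2°×1°, digits 0–9): lon ⌊9.67824/2⌋ = 4; lat ⌊2.12347/1⌋ = 2.
Subsquare (5′×2.5′, letters a–x): lon ⌊1.67824/0.0833333⌋ = 20 → u; lat ⌊0.12347/0.0416667⌋ = 2 → c.
Extended square (30″×15″, digits 0–9): lon ⌊0.01158/0.00833333⌋ = 1; lat ⌊0.04013/0.00416667⌋ = 9.

QF42uc19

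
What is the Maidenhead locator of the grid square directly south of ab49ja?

AB48jx

Latitude subsquare a = 0; −1 → -1, wraps to 23 = x, carry into square.
Latitude square 9; −1 → 8.
The longitude characters are unchanged.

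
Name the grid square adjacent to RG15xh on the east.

Longitude subsquare x = 23; +1 → 24, wraps to 0 = a, carry into square.
Longitude square 1; +1 → 2.
The latitude characters are unchanged.

RG25ah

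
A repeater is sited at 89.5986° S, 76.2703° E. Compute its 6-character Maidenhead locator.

Shift to the Maidenhead origin (180°W, 90°S): lon 256.2703, lat 0.4014.
Field (20°×10°, letters A–R): 256.2703/20 → 12 → M, 0.4014/10 → 0 → A; chars MA.
Square (2°×1°, digits 0–9): 16.2703/2 → 8, 0.4014/1 → 0; chars 80.
Subsquare (5′×2.5′, letters a–x): 0.2703/0.0833333 → 3 → d, 0.4014/0.0416667 → 9 → j; chars dj.

MA80dj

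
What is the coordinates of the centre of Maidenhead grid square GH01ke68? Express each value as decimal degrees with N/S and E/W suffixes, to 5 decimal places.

18.79792° S, 59.11250° W

Field G=6, H=7: +6·20° lon, +7·10° lat → SW at lon -60°, lat -20°.
Square 0, 1: +0·2° lon, +1·1° lat → SW at lon -60°, lat -19°.
Subsquare k=10, e=4: +10·0.0833333° lon, +4·0.0416667° lat → SW at lon -59.1667°, lat -18.8333°.
Extended square 6, 8: +6·0.00833333° lon, +8·0.00416667° lat → SW at lon -59.1167°, lat -18.8°.
Cell spans 0.00833333° lon × 0.00416667° lat. Centre is SW corner plus half of each.
latitude 18.79792° S, longitude 59.11250° W.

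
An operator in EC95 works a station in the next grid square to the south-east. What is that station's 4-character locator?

Longitude square 9; +1 → 10, wraps to 0, carry into field.
Longitude field E = 4; +1 → 5 = F.
Latitude square 5; −1 → 4.

FC04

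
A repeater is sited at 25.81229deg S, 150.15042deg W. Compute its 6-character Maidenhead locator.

BG44we

Offset from 180°W / 90°S: lon 29.8496°, lat 64.1877°.
Field: 29.8496/20 → 1 → B, 64.1877/10 → 6 → G; chars BG.
Square: 9.8496/2 → 4, 4.1877/1 → 4; chars 44.
Subsquare: 1.8496/0.0833333 → 22 → w, 0.1877/0.0416667 → 4 → e; chars we.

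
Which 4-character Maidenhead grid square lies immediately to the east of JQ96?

KQ06

Longitude square 9; +1 → 10, wraps to 0, carry into field.
Longitude field J = 9; +1 → 10 = K.
The latitude characters are unchanged.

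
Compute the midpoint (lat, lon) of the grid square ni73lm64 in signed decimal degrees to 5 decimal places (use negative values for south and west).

-6.48125, 94.97083

Field N=13, I=8: +13·20° lon, +8·10° lat → SW at lon 80°, lat -10°.
Square 7, 3: +7·2° lon, +3·1° lat → SW at lon 94°, lat -7°.
Subsquare l=11, m=12: +11·0.0833333° lon, +12·0.0416667° lat → SW at lon 94.9167°, lat -6.5°.
Extended square 6, 4: +6·0.00833333° lon, +4·0.00416667° lat → SW at lon 94.9667°, lat -6.48333°.
Cell spans 0.00833333° lon × 0.00416667° lat. Centre is SW corner plus half of each.
latitude -6.48125, longitude 94.97083.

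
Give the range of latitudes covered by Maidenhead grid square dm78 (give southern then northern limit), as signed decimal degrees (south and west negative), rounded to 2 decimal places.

Field D=3, M=12: +3·20° lon, +12·10° lat → SW at lon -120°, lat 30°.
Square 7, 8: +7·2° lon, +8·1° lat → SW at lon -106°, lat 38°.
Cell spans 2° lon × 1° lat.
south 38.00, north 39.00.

38.00, 39.00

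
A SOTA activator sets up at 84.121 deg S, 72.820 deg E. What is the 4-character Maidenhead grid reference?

MA65

Offset from 180°W / 90°S: lon 252.82°, lat 5.88°.
Field (20°×10°, letters A–R): lon ⌊252.82/20⌋ = 12 → M; lat ⌊5.88/10⌋ = 0 → A.
Square (2°×1°, digits 0–9): lon ⌊12.82/2⌋ = 6; lat ⌊5.88/1⌋ = 5.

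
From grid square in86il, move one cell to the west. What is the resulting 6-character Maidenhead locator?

IN86hl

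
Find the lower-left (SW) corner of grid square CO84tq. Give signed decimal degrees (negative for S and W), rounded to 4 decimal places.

Field C=2, O=14: +2·20° lon, +14·10° lat → SW at lon -140°, lat 50°.
Square 8, 4: +8·2° lon, +4·1° lat → SW at lon -124°, lat 54°.
Subsquare t=19, q=16: +19·0.0833333° lon, +16·0.0416667° lat → SW at lon -122.417°, lat 54.6667°.
latitude 54.6667, longitude -122.4167.

54.6667, -122.4167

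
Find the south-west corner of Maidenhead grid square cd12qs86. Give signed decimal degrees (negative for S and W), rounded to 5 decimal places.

-57.22500, -136.60000

Field C=2, D=3: +2·20° lon, +3·10° lat → SW at lon -140°, lat -60°.
Square 1, 2: +1·2° lon, +2·1° lat → SW at lon -138°, lat -58°.
Subsquare q=16, s=18: +16·0.0833333° lon, +18·0.0416667° lat → SW at lon -136.667°, lat -57.25°.
Extended square 8, 6: +8·0.00833333° lon, +6·0.00416667° lat → SW at lon -136.6°, lat -57.225°.
latitude -57.22500, longitude -136.60000.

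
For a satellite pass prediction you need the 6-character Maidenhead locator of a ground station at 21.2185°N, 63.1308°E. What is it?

ML11nf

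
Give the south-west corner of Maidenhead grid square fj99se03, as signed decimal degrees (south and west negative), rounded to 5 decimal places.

9.17917, -60.50000

Field F=5, J=9: +5·20° lon, +9·10° lat → SW at lon -80°, lat 0°.
Square 9, 9: +9·2° lon, +9·1° lat → SW at lon -62°, lat 9°.
Subsquare s=18, e=4: +18·0.0833333° lon, +4·0.0416667° lat → SW at lon -60.5°, lat 9.16667°.
Extended square 0, 3: +0·0.00833333° lon, +3·0.00416667° lat → SW at lon -60.5°, lat 9.17917°.
latitude 9.17917, longitude -60.50000.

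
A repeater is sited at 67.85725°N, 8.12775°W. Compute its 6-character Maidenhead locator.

IP57wu

Shift to the Maidenhead origin (180°W, 90°S): lon 171.8723, lat 157.8572.
Field: lon ⌊171.8723/20⌋ = 8 → I; lat ⌊157.8572/10⌋ = 15 → P.
Square: lon ⌊11.8723/2⌋ = 5; lat ⌊7.8572/1⌋ = 7.
Subsquare: lon ⌊1.8723/0.0833333⌋ = 22 → w; lat ⌊0.8572/0.0416667⌋ = 20 → u.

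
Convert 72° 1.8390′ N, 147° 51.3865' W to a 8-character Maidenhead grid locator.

Add 180° to longitude and 90° to latitude: 32.14356, 162.03065.
Field: lon ⌊32.14356/20⌋ = 1 → B; lat ⌊162.03065/10⌋ = 16 → Q.
Square: lon ⌊12.14356/2⌋ = 6; lat ⌊2.03065/1⌋ = 2.
Subsquare: lon ⌊0.14356/0.0833333⌋ = 1 → b; lat ⌊0.03065/0.0416667⌋ = 0 → a.
Extended square: lon ⌊0.06023/0.00833333⌋ = 7; lat ⌊0.03065/0.00416667⌋ = 7.

BQ62ba77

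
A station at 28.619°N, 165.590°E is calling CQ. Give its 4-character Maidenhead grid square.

Add 180° to longitude and 90° to latitude: 345.59, 118.62.
Field: lon ⌊345.59/20⌋ = 17 → R; lat ⌊118.62/10⌋ = 11 → L.
Square: lon ⌊5.59/2⌋ = 2; lat ⌊8.62/1⌋ = 8.

RL28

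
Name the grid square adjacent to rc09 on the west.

QC99

Longitude square 0; −1 → -1, wraps to 9, carry into field.
Longitude field R = 17; −1 → 16 = Q.
The latitude characters are unchanged.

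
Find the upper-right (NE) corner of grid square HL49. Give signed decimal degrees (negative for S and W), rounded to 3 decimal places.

30.000, -30.000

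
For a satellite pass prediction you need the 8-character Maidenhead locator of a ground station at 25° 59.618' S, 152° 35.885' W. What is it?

BG34qa81

Add 180° to longitude and 90° to latitude: 27.40192, 64.00637.
Field (20°×10°, letters A–R): lon ⌊27.40192/20⌋ = 1 → B; lat ⌊64.00637/10⌋ = 6 → G.
Square (2°×1°, digits 0–9): lon ⌊7.40192/2⌋ = 3; lat ⌊4.00637/1⌋ = 4.
Subsquare (5′×2.5′, letters a–x): lon ⌊1.40192/0.0833333⌋ = 16 → q; lat ⌊0.00637/0.0416667⌋ = 0 → a.
Extended square (30″×15″, digits 0–9): lon ⌊0.06858/0.00833333⌋ = 8; lat ⌊0.00637/0.00416667⌋ = 1.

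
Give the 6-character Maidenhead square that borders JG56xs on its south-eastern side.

JG66ar

Longitude subsquare x = 23; +1 → 24, wraps to 0 = a, carry into square.
Longitude square 5; +1 → 6.
Latitude subsquare s = 18; −1 → 17 = r.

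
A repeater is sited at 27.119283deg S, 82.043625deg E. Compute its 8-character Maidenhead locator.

NG12av51

Shift to the Maidenhead origin (180°W, 90°S): lon 262.04363, lat 62.88072.
Field (20°×10°, letters A–R): lon ⌊262.04363/20⌋ = 13 → N; lat ⌊62.88072/10⌋ = 6 → G.
Square (2°×1°, digits 0–9): lon ⌊2.04363/2⌋ = 1; lat ⌊2.88072/1⌋ = 2.
Subsquare (5′×2.5′, letters a–x): lon ⌊0.04363/0.0833333⌋ = 0 → a; lat ⌊0.88072/0.0416667⌋ = 21 → v.
Extended square (30″×15″, digits 0–9): lon ⌊0.04363/0.00833333⌋ = 5; lat ⌊0.00572/0.00416667⌋ = 1.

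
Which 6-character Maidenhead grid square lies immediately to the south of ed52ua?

ED51ux

Latitude subsquare a = 0; −1 → -1, wraps to 23 = x, carry into square.
Latitude square 2; −1 → 1.
The longitude characters are unchanged.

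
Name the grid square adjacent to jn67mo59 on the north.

JN67mp50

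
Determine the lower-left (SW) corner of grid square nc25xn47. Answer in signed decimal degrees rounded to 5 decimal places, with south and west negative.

Field N=13, C=2: +13·20° lon, +2·10° lat → SW at lon 80°, lat -70°.
Square 2, 5: +2·2° lon, +5·1° lat → SW at lon 84°, lat -65°.
Subsquare x=23, n=13: +23·0.0833333° lon, +13·0.0416667° lat → SW at lon 85.9167°, lat -64.4583°.
Extended square 4, 7: +4·0.00833333° lon, +7·0.00416667° lat → SW at lon 85.95°, lat -64.4292°.
latitude -64.42917, longitude 85.95000.

-64.42917, 85.95000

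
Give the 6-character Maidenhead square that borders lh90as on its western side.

LH80xs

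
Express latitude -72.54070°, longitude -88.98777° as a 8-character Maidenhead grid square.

EB57ml10

Shift to the Maidenhead origin (180°W, 90°S): lon 91.01223, lat 17.45930.
Field: 91.01223/20 → 4 → E, 17.45930/10 → 1 → B; chars EB.
Square: 11.01223/2 → 5, 7.45930/1 → 7; chars 57.
Subsquare: 1.01223/0.0833333 → 12 → m, 0.45930/0.0416667 → 11 → l; chars ml.
Extended square: 0.01223/0.00833333 → 1, 0.00097/0.00416667 → 0; chars 10.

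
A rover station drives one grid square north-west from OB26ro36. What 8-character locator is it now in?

OB26ro27

Longitude extended square 3; −1 → 2.
Latitude extended square 6; +1 → 7.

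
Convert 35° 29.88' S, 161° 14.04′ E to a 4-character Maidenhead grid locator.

Offset from 180°W / 90°S: lon 341.23°, lat 54.50°.
Field: 341.23/20 → 17 → R, 54.50/10 → 5 → F; chars RF.
Square: 1.23/2 → 0, 4.50/1 → 4; chars 04.

RF04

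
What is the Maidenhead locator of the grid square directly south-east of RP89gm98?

Longitude extended square 9; +1 → 10, wraps to 0, carry into subsquare.
Longitude subsquare g = 6; +1 → 7 = h.
Latitude extended square 8; −1 → 7.

RP89hm07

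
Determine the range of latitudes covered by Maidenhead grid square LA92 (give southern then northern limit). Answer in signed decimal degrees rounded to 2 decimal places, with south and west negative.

-88.00, -87.00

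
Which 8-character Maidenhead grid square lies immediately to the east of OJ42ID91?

OJ42jd01

Longitude extended square 9; +1 → 10, wraps to 0, carry into subsquare.
Longitude subsquare i = 8; +1 → 9 = j.
The latitude characters are unchanged.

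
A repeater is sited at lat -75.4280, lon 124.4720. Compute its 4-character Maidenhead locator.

PB24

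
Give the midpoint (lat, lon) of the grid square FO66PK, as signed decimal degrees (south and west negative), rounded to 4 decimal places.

56.4375, -66.7083

Field F=5, O=14: +5·20° lon, +14·10° lat → SW at lon -80°, lat 50°.
Square 6, 6: +6·2° lon, +6·1° lat → SW at lon -68°, lat 56°.
Subsquare p=15, k=10: +15·0.0833333° lon, +10·0.0416667° lat → SW at lon -66.75°, lat 56.4167°.
Cell spans 0.0833333° lon × 0.0416667° lat. Centre is SW corner plus half of each.
latitude 56.4375, longitude -66.7083.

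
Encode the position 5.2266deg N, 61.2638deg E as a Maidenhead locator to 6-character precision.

MJ05pf

Shift to the Maidenhead origin (180°W, 90°S): lon 241.2638, lat 95.2266.
Field (20°×10°, letters A–R): 241.2638/20 → 12 → M, 95.2266/10 → 9 → J; chars MJ.
Square (2°×1°, digits 0–9): 1.2638/2 → 0, 5.2266/1 → 5; chars 05.
Subsquare (5′×2.5′, letters a–x): 1.2638/0.0833333 → 15 → p, 0.2266/0.0416667 → 5 → f; chars pf.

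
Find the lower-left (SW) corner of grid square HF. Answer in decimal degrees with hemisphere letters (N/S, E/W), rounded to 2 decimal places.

Field H=7, F=5: +7·20° lon, +5·10° lat → SW at lon -40°, lat -40°.
latitude 40.00° S, longitude 40.00° W.

40.00° S, 40.00° W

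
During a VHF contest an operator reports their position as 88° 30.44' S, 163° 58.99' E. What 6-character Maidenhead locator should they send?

RA11xl

Offset from 180°W / 90°S: lon 343.9832°, lat 1.4927°.
Field: lon ⌊343.9832/20⌋ = 17 → R; lat ⌊1.4927/10⌋ = 0 → A.
Square: lon ⌊3.9832/2⌋ = 1; lat ⌊1.4927/1⌋ = 1.
Subsquare: lon ⌊1.9832/0.0833333⌋ = 23 → x; lat ⌊0.4927/0.0416667⌋ = 11 → l.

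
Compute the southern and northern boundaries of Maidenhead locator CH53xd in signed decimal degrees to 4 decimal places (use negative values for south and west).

Field C=2, H=7: +2·20° lon, +7·10° lat → SW at lon -140°, lat -20°.
Square 5, 3: +5·2° lon, +3·1° lat → SW at lon -130°, lat -17°.
Subsquare x=23, d=3: +23·0.0833333° lon, +3·0.0416667° lat → SW at lon -128.083°, lat -16.875°.
Cell spans 0.0833333° lon × 0.0416667° lat.
south -16.8750, north -16.8333.

-16.8750, -16.8333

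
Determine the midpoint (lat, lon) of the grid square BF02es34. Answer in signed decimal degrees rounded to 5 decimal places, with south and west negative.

-37.23125, -159.63750

Field B=1, F=5: +1·20° lon, +5·10° lat → SW at lon -160°, lat -40°.
Square 0, 2: +0·2° lon, +2·1° lat → SW at lon -160°, lat -38°.
Subsquare e=4, s=18: +4·0.0833333° lon, +18·0.0416667° lat → SW at lon -159.667°, lat -37.25°.
Extended square 3, 4: +3·0.00833333° lon, +4·0.00416667° lat → SW at lon -159.642°, lat -37.2333°.
Cell spans 0.00833333° lon × 0.00416667° lat. Centre is SW corner plus half of each.
latitude -37.23125, longitude -159.63750.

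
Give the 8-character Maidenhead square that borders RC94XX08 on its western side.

Longitude extended square 0; −1 → -1, wraps to 9, carry into subsquare.
Longitude subsquare x = 23; −1 → 22 = w.
The latitude characters are unchanged.

RC94wx98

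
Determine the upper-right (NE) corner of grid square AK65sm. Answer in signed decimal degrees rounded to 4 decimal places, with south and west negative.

15.5417, -166.4167

Field A=0, K=10: +0·20° lon, +10·10° lat → SW at lon -180°, lat 10°.
Square 6, 5: +6·2° lon, +5·1° lat → SW at lon -168°, lat 15°.
Subsquare s=18, m=12: +18·0.0833333° lon, +12·0.0416667° lat → SW at lon -166.5°, lat 15.5°.
Cell spans 0.0833333° lon × 0.0416667° lat. NE corner is SW corner plus one full cell.
latitude 15.5417, longitude -166.4167.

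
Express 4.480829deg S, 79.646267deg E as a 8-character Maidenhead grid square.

MI95tm74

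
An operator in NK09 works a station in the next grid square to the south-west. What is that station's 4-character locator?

MK98

Longitude square 0; −1 → -1, wraps to 9, carry into field.
Longitude field N = 13; −1 → 12 = M.
Latitude square 9; −1 → 8.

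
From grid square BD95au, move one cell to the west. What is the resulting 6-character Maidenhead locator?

BD85xu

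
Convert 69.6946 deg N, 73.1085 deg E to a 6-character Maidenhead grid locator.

Shift to the Maidenhead origin (180°W, 90°S): lon 253.1085, lat 159.6946.
Field (20°×10°, letters A–R): lon ⌊253.1085/20⌋ = 12 → M; lat ⌊159.6946/10⌋ = 15 → P.
Square (2°×1°, digits 0–9): lon ⌊13.1085/2⌋ = 6; lat ⌊9.6946/1⌋ = 9.
Subsquare (5′×2.5′, letters a–x): lon ⌊1.1085/0.0833333⌋ = 13 → n; lat ⌊0.6946/0.0416667⌋ = 16 → q.

MP69nq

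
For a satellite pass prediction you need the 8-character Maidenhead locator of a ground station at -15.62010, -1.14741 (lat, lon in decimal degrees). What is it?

IH94kj21

Shift to the Maidenhead origin (180°W, 90°S): lon 178.85259, lat 74.37990.
Field: 178.85259/20 → 8 → I, 74.37990/10 → 7 → H; chars IH.
Square: 18.85259/2 → 9, 4.37990/1 → 4; chars 94.
Subsquare: 0.85259/0.0833333 → 10 → k, 0.37990/0.0416667 → 9 → j; chars kj.
Extended square: 0.01926/0.00833333 → 2, 0.00490/0.00416667 → 1; chars 21.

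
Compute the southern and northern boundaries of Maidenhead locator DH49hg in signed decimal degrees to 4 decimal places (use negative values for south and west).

-10.7500, -10.7083

Field D=3, H=7: +3·20° lon, +7·10° lat → SW at lon -120°, lat -20°.
Square 4, 9: +4·2° lon, +9·1° lat → SW at lon -112°, lat -11°.
Subsquare h=7, g=6: +7·0.0833333° lon, +6·0.0416667° lat → SW at lon -111.417°, lat -10.75°.
Cell spans 0.0833333° lon × 0.0416667° lat.
south -10.7500, north -10.7083.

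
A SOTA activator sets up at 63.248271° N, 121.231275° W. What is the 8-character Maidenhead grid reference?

Shift to the Maidenhead origin (180°W, 90°S): lon 58.76873, lat 153.24827.
Field: lon ⌊58.76873/20⌋ = 2 → C; lat ⌊153.24827/10⌋ = 15 → P.
Square: lon ⌊18.76873/2⌋ = 9; lat ⌊3.24827/1⌋ = 3.
Subsquare: lon ⌊0.76873/0.0833333⌋ = 9 → j; lat ⌊0.24827/0.0416667⌋ = 5 → f.
Extended square: lon ⌊0.01873/0.00833333⌋ = 2; lat ⌊0.03994/0.00416667⌋ = 9.

CP93jf29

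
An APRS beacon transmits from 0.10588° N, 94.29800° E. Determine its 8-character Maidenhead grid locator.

NJ70dc55

Add 180° to longitude and 90° to latitude: 274.29800, 90.10588.
Field: 274.29800/20 → 13 → N, 90.10588/10 → 9 → J; chars NJ.
Square: 14.29800/2 → 7, 0.10588/1 → 0; chars 70.
Subsquare: 0.29800/0.0833333 → 3 → d, 0.10588/0.0416667 → 2 → c; chars dc.
Extended square: 0.04800/0.00833333 → 5, 0.02255/0.00416667 → 5; chars 55.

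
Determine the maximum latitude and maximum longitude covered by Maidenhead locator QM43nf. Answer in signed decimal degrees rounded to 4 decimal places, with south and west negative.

Field Q=16, M=12: +16·20° lon, +12·10° lat → SW at lon 140°, lat 30°.
Square 4, 3: +4·2° lon, +3·1° lat → SW at lon 148°, lat 33°.
Subsquare n=13, f=5: +13·0.0833333° lon, +5·0.0416667° lat → SW at lon 149.083°, lat 33.2083°.
Cell spans 0.0833333° lon × 0.0416667° lat. NE corner is SW corner plus one full cell.
latitude 33.2500, longitude 149.1667.

33.2500, 149.1667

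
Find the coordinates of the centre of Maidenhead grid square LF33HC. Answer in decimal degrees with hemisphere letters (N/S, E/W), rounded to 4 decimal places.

Field L=11, F=5: +11·20° lon, +5·10° lat → SW at lon 40°, lat -40°.
Square 3, 3: +3·2° lon, +3·1° lat → SW at lon 46°, lat -37°.
Subsquare h=7, c=2: +7·0.0833333° lon, +2·0.0416667° lat → SW at lon 46.5833°, lat -36.9167°.
Cell spans 0.0833333° lon × 0.0416667° lat. Centre is SW corner plus half of each.
latitude 36.8958° S, longitude 46.6250° E.

36.8958° S, 46.6250° E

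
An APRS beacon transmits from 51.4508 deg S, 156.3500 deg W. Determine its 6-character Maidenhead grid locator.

BD18tn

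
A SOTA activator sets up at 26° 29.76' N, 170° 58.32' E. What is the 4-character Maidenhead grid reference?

RL56

Offset from 180°W / 90°S: lon 350.97°, lat 116.50°.
Field: lon ⌊350.97/20⌋ = 17 → R; lat ⌊116.50/10⌋ = 11 → L.
Square: lon ⌊10.97/2⌋ = 5; lat ⌊6.50/1⌋ = 6.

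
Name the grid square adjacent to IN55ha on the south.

IN54hx

Latitude subsquare a = 0; −1 → -1, wraps to 23 = x, carry into square.
Latitude square 5; −1 → 4.
The longitude characters are unchanged.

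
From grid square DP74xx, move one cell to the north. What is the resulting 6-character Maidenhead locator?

DP75xa

Latitude subsquare x = 23; +1 → 24, wraps to 0 = a, carry into square.
Latitude square 4; +1 → 5.
The longitude characters are unchanged.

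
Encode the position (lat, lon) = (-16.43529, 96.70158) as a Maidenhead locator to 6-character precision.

Add 180° to longitude and 90° to latitude: 276.7016, 73.5647.
Field: 276.7016/20 → 13 → N, 73.5647/10 → 7 → H; chars NH.
Square: 16.7016/2 → 8, 3.5647/1 → 3; chars 83.
Subsquare: 0.7016/0.0833333 → 8 → i, 0.5647/0.0416667 → 13 → n; chars in.

NH83in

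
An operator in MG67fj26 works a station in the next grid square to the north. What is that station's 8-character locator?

Latitude extended square 6; +1 → 7.
The longitude characters are unchanged.

MG67fj27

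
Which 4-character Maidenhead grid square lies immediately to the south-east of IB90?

JA09

Longitude square 9; +1 → 10, wraps to 0, carry into field.
Longitude field I = 8; +1 → 9 = J.
Latitude square 0; −1 → -1, wraps to 9, carry into field.
Latitude field B = 1; −1 → 0 = A.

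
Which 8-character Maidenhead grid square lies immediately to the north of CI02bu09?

Latitude extended square 9; +1 → 10, wraps to 0, carry into subsquare.
Latitude subsquare u = 20; +1 → 21 = v.
The longitude characters are unchanged.

CI02bv00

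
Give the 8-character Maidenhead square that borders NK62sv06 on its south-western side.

NK62rv95

Longitude extended square 0; −1 → -1, wraps to 9, carry into subsquare.
Longitude subsquare s = 18; −1 → 17 = r.
Latitude extended square 6; −1 → 5.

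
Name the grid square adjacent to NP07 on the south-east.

Longitude square 0; +1 → 1.
Latitude square 7; −1 → 6.

NP16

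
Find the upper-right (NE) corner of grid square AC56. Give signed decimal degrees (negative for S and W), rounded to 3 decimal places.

Field A=0, C=2: +0·20° lon, +2·10° lat → SW at lon -180°, lat -70°.
Square 5, 6: +5·2° lon, +6·1° lat → SW at lon -170°, lat -64°.
Cell spans 2° lon × 1° lat. NE corner is SW corner plus one full cell.
latitude -63.000, longitude -168.000.

-63.000, -168.000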